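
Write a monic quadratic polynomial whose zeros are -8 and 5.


p(s) = (s + 8)(s - 5)
Expand: s^2 + 3s - 40


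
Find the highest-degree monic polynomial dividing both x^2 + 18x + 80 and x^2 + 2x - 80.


Factor each:
  x^2 + 18x + 80 = (x + 10)(x + 8)
  x^2 + 2x - 80 = (x + 10)(x - 8)
Common monic factor: x + 10


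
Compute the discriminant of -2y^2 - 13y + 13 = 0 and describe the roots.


D = b^2 - 4ac = (-13)^2 - 4(-2)(13) = 169 + 104 = 273
Since D > 0: two distinct irrational roots


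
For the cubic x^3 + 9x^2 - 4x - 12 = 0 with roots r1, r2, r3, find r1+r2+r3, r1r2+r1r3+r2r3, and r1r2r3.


Monic cubic x^3+bx^2+cx+d=0: sum=-b, pairwise sum=c, product=-d.
b=9, c=-4, d=-12
r1+r2+r3 = -9
r1r2+r1r3+r2r3 = -4
r1r2r3 = 12


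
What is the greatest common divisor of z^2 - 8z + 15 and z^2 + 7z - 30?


Factor each:
  z^2 - 8z + 15 = (z - 3)(z - 5)
  z^2 + 7z - 30 = (z - 3)(z + 10)
Common monic factor: z - 3


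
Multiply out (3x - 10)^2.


Expand (3x - 10)^2 by repeated multiplication:
= 9x^2 - 60x + 100


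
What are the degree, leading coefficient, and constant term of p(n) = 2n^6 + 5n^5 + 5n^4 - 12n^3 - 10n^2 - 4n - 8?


Highest power of n is 6, with coefficient 2. Constant term is -8.
Degree = 6, leading coefficient = 2, constant term = -8


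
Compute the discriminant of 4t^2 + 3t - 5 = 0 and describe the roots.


D = b^2 - 4ac = (3)^2 - 4(4)(-5) = 9 + 80 = 89
Since D > 0: two distinct irrational roots


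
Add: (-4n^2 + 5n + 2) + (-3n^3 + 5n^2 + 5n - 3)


Align terms by degree and add:
  -4n^2 + 5n + 2
  -3n^3 + 5n^2 + 5n - 3
= -3n^3 + n^2 + 10n - 1


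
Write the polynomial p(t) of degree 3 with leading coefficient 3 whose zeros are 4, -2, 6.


p(t) = 3(t - 4)(t + 2)(t - 6)
Expand: 3t^3 - 24t^2 + 12t + 144


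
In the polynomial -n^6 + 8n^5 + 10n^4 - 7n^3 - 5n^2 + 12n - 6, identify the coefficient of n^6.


Read off the coefficient of n^6: -1


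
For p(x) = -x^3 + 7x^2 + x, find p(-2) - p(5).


p(-2) = 34
p(5) = 55
p(-2) - p(5) = 34 - 55 = -21


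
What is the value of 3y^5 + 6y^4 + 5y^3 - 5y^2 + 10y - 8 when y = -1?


Using direct substitution:
  3 * (-1)^5 = -3
  6 * (-1)^4 = 6
  5 * (-1)^3 = -5
  -5 * (-1)^2 = -5
  10 * (-1)^1 = -10
  constant: -8
Sum = -3 + 6 - 5 - 5 - 10 - 8 = -25


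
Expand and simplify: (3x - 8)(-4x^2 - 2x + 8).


Distribute each term of the first polynomial:
  (3x)(-4x^2 - 2x + 8) = -12x^3 - 6x^2 + 24x
  (-8)(-4x^2 - 2x + 8) = 32x^2 + 16x - 64
Sum: -12x^3 + 26x^2 + 40x - 64


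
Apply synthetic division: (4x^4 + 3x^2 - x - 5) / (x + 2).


Synthetic division with c = -2. Coefficients: 4, 0, 3, -1, -5
Bring down 4.
  4 * -2 = -8; -8 + 0 = -8
  -8 * -2 = 16; 16 + 3 = 19
  19 * -2 = -38; -38 - 1 = -39
  -39 * -2 = 78; 78 - 5 = 73
Quotient: 4x^3 - 8x^2 + 19x - 39, Remainder: 73


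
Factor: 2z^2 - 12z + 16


Roots satisfy r1 + r2 = -b/a = 6 and r1*r2 = c/a = 8.
So r1 = 4, r2 = 2.
2z^2 - 12z + 16 = 2(z - r1)(z - r2) = 2(z - 4)(z - 2)


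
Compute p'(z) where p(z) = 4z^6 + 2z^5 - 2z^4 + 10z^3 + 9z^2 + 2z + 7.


Apply the power rule term by term:
  d/dz(4z^6) = 24z^5
  d/dz(2z^5) = 10z^4
  d/dz(-2z^4) = -8z^3
  d/dz(10z^3) = 30z^2
  d/dz(9z^2) = 18z
  d/dz(2z) = 2
  d/dz(7) = 0
p'(z) = 24z^5 + 10z^4 - 8z^3 + 30z^2 + 18z + 2


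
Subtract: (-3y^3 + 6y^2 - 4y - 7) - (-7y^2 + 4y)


Distribute the minus sign:
  (-3y^3 + 6y^2 - 4y - 7)
- (-7y^2 + 4y)
Negate second polynomial: 7y^2 - 4y
Add: -3y^3 + 13y^2 - 8y - 7


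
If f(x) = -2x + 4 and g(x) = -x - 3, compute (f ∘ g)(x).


Substitute g(x) into f:
f(g(x)) = -2*(-x - 3) + 4
Expand and combine: 2x + 10


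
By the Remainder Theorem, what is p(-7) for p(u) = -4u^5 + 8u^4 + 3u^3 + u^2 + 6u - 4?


By the Remainder Theorem, the remainder equals p(-7):
  -4*(-7)^5 = 67228
  8*(-7)^4 = 19208
  3*(-7)^3 = -1029
  1*(-7)^2 = 49
  6*(-7)^1 = -42
  constant: -4
Sum: 67228 + 19208 - 1029 + 49 - 42 - 4 = 85410


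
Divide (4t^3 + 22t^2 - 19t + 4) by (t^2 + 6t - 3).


(4t^3 + 22t^2 - 19t + 4) / (t^2 + 6t - 3)
Step 1: 4t * (t^2 + 6t - 3) = 4t^3 + 24t^2 - 12t; subtract.
Step 2: -2 * (t^2 + 6t - 3) = -2t^2 - 12t + 6; subtract.
Quotient: 4t - 2, Remainder: 5t - 2


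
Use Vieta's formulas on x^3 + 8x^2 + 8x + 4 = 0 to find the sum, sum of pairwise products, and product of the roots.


Monic cubic x^3+bx^2+cx+d=0: sum=-b, pairwise sum=c, product=-d.
b=8, c=8, d=4
r1+r2+r3 = -8
r1r2+r1r3+r2r3 = 8
r1r2r3 = -4


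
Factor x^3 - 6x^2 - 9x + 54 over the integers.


Try integer roots (divisors of 54). x=-3: p(-3)=0.
Divide out (x + 3): quotient is x^2 - 9x + 18.
Factor the quadratic: (x - 3)(x - 6)
Result: (x + 3)(x - 3)(x - 6)


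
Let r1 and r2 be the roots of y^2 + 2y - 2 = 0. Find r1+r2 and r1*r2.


For ay^2+by+c=0: sum = -b/a, product = c/a.
a=1, b=2, c=-2
Sum = -(2)/1 = -2
Product = (-2)/1 = -2


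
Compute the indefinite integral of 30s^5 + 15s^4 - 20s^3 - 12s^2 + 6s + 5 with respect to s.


Reverse power rule on each term:
  ∫ 30s^5 ds = 5s^6
  ∫ 15s^4 ds = 3s^5
  ∫ -20s^3 ds = -5s^4
  ∫ -12s^2 ds = -4s^3
  ∫ 6s ds = 3s^2
  ∫ 5 ds = 5s
F(s) = 5s^6 + 3s^5 - 5s^4 - 4s^3 + 3s^2 + 5s + C


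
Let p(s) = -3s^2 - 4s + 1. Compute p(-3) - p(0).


p(-3) = -14
p(0) = 1
p(-3) - p(0) = -14 - 1 = -15


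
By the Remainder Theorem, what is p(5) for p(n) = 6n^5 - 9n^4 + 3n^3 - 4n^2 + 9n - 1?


By the Remainder Theorem, the remainder equals p(5):
  6*(5)^5 = 18750
  -9*(5)^4 = -5625
  3*(5)^3 = 375
  -4*(5)^2 = -100
  9*(5)^1 = 45
  constant: -1
Sum: 18750 - 5625 + 375 - 100 + 45 - 1 = 13444


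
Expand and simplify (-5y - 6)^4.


Expand (-5y - 6)^4 by repeated multiplication:
  (-5y - 6)^2 = 25y^2 + 60y + 36
  (-5y - 6)^3 = -125y^3 - 450y^2 - 540y - 216
= 625y^4 + 3000y^3 + 5400y^2 + 4320y + 1296


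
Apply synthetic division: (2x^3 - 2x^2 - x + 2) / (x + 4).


Synthetic division with c = -4. Coefficients: 2, -2, -1, 2
Bring down 2.
  2 * -4 = -8; -8 - 2 = -10
  -10 * -4 = 40; 40 - 1 = 39
  39 * -4 = -156; -156 + 2 = -154
Quotient: 2x^2 - 10x + 39, Remainder: -154


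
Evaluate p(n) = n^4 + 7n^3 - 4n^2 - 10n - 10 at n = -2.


Using direct substitution:
  1 * (-2)^4 = 16
  7 * (-2)^3 = -56
  -4 * (-2)^2 = -16
  -10 * (-2)^1 = 20
  constant: -10
Sum = 16 - 56 - 16 + 20 - 10 = -46


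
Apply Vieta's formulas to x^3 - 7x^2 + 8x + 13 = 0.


Monic cubic x^3+bx^2+cx+d=0: sum=-b, pairwise sum=c, product=-d.
b=-7, c=8, d=13
r1+r2+r3 = 7
r1r2+r1r3+r2r3 = 8
r1r2r3 = -13


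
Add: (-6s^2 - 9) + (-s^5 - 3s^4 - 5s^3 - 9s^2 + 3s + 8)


Align terms by degree and add:
  -6s^2 - 9
  -s^5 - 3s^4 - 5s^3 - 9s^2 + 3s + 8
= -s^5 - 3s^4 - 5s^3 - 15s^2 + 3s - 1


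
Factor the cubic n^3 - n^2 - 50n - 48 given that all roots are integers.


Try integer roots (divisors of -48). n=-1: p(-1)=0.
Divide out (n + 1): quotient is n^2 - 2n - 48.
Factor the quadratic: (n + 6)(n - 8)
Result: (n + 1)(n + 6)(n - 8)


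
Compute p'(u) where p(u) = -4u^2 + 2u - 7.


Apply the power rule term by term:
  d/du(-4u^2) = -8u
  d/du(2u) = 2
  d/du(-7) = 0
p'(u) = -8u + 2


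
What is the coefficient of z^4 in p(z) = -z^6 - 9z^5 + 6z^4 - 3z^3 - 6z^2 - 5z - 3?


Read off the coefficient of z^4: 6


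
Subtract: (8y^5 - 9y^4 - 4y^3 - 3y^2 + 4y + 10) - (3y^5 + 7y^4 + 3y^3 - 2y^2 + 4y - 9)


Distribute the minus sign:
  (8y^5 - 9y^4 - 4y^3 - 3y^2 + 4y + 10)
- (3y^5 + 7y^4 + 3y^3 - 2y^2 + 4y - 9)
Negate second polynomial: -3y^5 - 7y^4 - 3y^3 + 2y^2 - 4y + 9
Add: 5y^5 - 16y^4 - 7y^3 - y^2 + 19


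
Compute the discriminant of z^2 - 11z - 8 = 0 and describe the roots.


D = b^2 - 4ac = (-11)^2 - 4(1)(-8) = 121 + 32 = 153
Since D > 0: two distinct irrational roots


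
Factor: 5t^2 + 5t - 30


Roots satisfy r1 + r2 = -b/a = -1 and r1*r2 = c/a = -6.
So r1 = -3, r2 = 2.
5t^2 + 5t - 30 = 5(t - r1)(t - r2) = 5(t + 3)(t - 2)


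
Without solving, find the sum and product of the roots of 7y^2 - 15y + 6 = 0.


For ay^2+by+c=0: sum = -b/a, product = c/a.
a=7, b=-15, c=6
Sum = -(-15)/7 = 15/7
Product = (6)/7 = 6/7


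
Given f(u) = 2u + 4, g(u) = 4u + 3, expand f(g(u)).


Substitute g(u) into f:
f(g(u)) = 2*(4u + 3) + 4
Expand and combine: 8u + 10


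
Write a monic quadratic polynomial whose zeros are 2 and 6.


p(z) = (z - 2)(z - 6)
Expand: z^2 - 8z + 12


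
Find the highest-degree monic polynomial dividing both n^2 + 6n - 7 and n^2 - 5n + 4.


Factor each:
  n^2 + 6n - 7 = (n - 1)(n + 7)
  n^2 - 5n + 4 = (n - 1)(n - 4)
Common monic factor: n - 1


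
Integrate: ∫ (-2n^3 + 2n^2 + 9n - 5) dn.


Reverse power rule on each term:
  ∫ -2n^3 dn = -(1/2)n^4
  ∫ 2n^2 dn = (2/3)n^3
  ∫ 9n dn = (9/2)n^2
  ∫ -5 dn = -5n
F(n) = -(1/2)n^4 + (2/3)n^3 + (9/2)n^2 - 5n + C


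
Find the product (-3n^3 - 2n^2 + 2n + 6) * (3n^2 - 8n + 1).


Distribute each term of the first polynomial:
  (-3n^3)(3n^2 - 8n + 1) = -9n^5 + 24n^4 - 3n^3
  (-2n^2)(3n^2 - 8n + 1) = -6n^4 + 16n^3 - 2n^2
  (2n)(3n^2 - 8n + 1) = 6n^3 - 16n^2 + 2n
  (6)(3n^2 - 8n + 1) = 18n^2 - 48n + 6
Sum: -9n^5 + 18n^4 + 19n^3 - 46n + 6


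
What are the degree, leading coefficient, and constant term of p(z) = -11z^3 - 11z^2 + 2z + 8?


Highest power of z is 3, with coefficient -11. Constant term is 8.
Degree = 3, leading coefficient = -11, constant term = 8


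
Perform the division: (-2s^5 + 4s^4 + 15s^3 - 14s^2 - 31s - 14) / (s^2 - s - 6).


(-2s^5 + 4s^4 + 15s^3 - 14s^2 - 31s - 14) / (s^2 - s - 6)
Step 1: -2s^3 * (s^2 - s - 6) = -2s^5 + 2s^4 + 12s^3; subtract.
Step 2: 2s^2 * (s^2 - s - 6) = 2s^4 - 2s^3 - 12s^2; subtract.
Step 3: 5s * (s^2 - s - 6) = 5s^3 - 5s^2 - 30s; subtract.
Step 4: 3 * (s^2 - s - 6) = 3s^2 - 3s - 18; subtract.
Quotient: -2s^3 + 2s^2 + 5s + 3, Remainder: 2s + 4


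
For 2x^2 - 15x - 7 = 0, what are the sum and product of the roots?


For ax^2+bx+c=0: sum = -b/a, product = c/a.
a=2, b=-15, c=-7
Sum = -(-15)/2 = 15/2
Product = (-7)/2 = -7/2


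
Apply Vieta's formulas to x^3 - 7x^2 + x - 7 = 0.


Monic cubic x^3+bx^2+cx+d=0: sum=-b, pairwise sum=c, product=-d.
b=-7, c=1, d=-7
r1+r2+r3 = 7
r1r2+r1r3+r2r3 = 1
r1r2r3 = 7


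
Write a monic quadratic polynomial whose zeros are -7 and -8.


p(t) = (t + 7)(t + 8)
Expand: t^2 + 15t + 56


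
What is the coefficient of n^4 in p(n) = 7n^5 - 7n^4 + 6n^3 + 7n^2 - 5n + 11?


Read off the coefficient of n^4: -7


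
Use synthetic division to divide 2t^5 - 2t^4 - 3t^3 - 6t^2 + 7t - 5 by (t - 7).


Synthetic division with c = 7. Coefficients: 2, -2, -3, -6, 7, -5
Bring down 2.
  2 * 7 = 14; 14 - 2 = 12
  12 * 7 = 84; 84 - 3 = 81
  81 * 7 = 567; 567 - 6 = 561
  561 * 7 = 3927; 3927 + 7 = 3934
  3934 * 7 = 27538; 27538 - 5 = 27533
Quotient: 2t^4 + 12t^3 + 81t^2 + 561t + 3934, Remainder: 27533


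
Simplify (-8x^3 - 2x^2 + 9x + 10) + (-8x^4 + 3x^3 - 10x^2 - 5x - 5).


Align terms by degree and add:
  -8x^3 - 2x^2 + 9x + 10
  -8x^4 + 3x^3 - 10x^2 - 5x - 5
= -8x^4 - 5x^3 - 12x^2 + 4x + 5


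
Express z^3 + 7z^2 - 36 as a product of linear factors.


Try integer roots (divisors of -36). z=-3: p(-3)=0.
Divide out (z + 3): quotient is z^2 + 4z - 12.
Factor the quadratic: (z - 2)(z + 6)
Result: (z + 3)(z - 2)(z + 6)


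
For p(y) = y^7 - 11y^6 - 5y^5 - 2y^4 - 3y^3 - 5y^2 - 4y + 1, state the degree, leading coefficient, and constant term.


Highest power of y is 7, with coefficient 1. Constant term is 1.
Degree = 7, leading coefficient = 1, constant term = 1


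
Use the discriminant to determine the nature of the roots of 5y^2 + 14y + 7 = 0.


D = b^2 - 4ac = (14)^2 - 4(5)(7) = 196 - 140 = 56
Since D > 0: two distinct irrational roots


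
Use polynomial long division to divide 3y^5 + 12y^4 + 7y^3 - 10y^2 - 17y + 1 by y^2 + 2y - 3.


(3y^5 + 12y^4 + 7y^3 - 10y^2 - 17y + 1) / (y^2 + 2y - 3)
Step 1: 3y^3 * (y^2 + 2y - 3) = 3y^5 + 6y^4 - 9y^3; subtract.
Step 2: 6y^2 * (y^2 + 2y - 3) = 6y^4 + 12y^3 - 18y^2; subtract.
Step 3: 4y * (y^2 + 2y - 3) = 4y^3 + 8y^2 - 12y; subtract.
Step 4: 0 * (y^2 + 2y - 3) = 0; subtract.
Quotient: 3y^3 + 6y^2 + 4y, Remainder: -5y + 1


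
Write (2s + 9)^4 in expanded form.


Expand (2s + 9)^4 by repeated multiplication:
  (2s + 9)^2 = 4s^2 + 36s + 81
  (2s + 9)^3 = 8s^3 + 108s^2 + 486s + 729
= 16s^4 + 288s^3 + 1944s^2 + 5832s + 6561


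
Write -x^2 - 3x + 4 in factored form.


Roots satisfy r1 + r2 = -b/a = -3 and r1*r2 = c/a = -4.
So r1 = 1, r2 = -4.
-x^2 - 3x + 4 = -(x - r1)(x - r2) = -(x - 1)(x + 4)


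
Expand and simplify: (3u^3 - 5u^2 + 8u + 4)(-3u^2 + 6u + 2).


Distribute each term of the first polynomial:
  (3u^3)(-3u^2 + 6u + 2) = -9u^5 + 18u^4 + 6u^3
  (-5u^2)(-3u^2 + 6u + 2) = 15u^4 - 30u^3 - 10u^2
  (8u)(-3u^2 + 6u + 2) = -24u^3 + 48u^2 + 16u
  (4)(-3u^2 + 6u + 2) = -12u^2 + 24u + 8
Sum: -9u^5 + 33u^4 - 48u^3 + 26u^2 + 40u + 8


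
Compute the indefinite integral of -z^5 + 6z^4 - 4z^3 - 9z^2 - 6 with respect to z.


Reverse power rule on each term:
  ∫ -z^5 dz = -(1/6)z^6
  ∫ 6z^4 dz = (6/5)z^5
  ∫ -4z^3 dz = -z^4
  ∫ -9z^2 dz = -3z^3
  ∫ -6 dz = -6z
F(z) = -(1/6)z^6 + (6/5)z^5 - z^4 - 3z^3 - 6z + C


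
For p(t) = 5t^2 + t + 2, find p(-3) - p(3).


p(-3) = 44
p(3) = 50
p(-3) - p(3) = 44 - 50 = -6


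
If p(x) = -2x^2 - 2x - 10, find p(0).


Using direct substitution:
  -2 * (0)^2 = 0
  -2 * (0)^1 = 0
  constant: -10
Sum = 0 + 0 - 10 = -10


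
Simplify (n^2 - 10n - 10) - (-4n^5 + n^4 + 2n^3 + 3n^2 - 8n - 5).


Distribute the minus sign:
  (n^2 - 10n - 10)
- (-4n^5 + n^4 + 2n^3 + 3n^2 - 8n - 5)
Negate second polynomial: 4n^5 - n^4 - 2n^3 - 3n^2 + 8n + 5
Add: 4n^5 - n^4 - 2n^3 - 2n^2 - 2n - 5


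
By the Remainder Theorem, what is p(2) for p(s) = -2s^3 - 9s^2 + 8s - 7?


By the Remainder Theorem, the remainder equals p(2):
  -2*(2)^3 = -16
  -9*(2)^2 = -36
  8*(2)^1 = 16
  constant: -7
Sum: -16 - 36 + 16 - 7 = -43


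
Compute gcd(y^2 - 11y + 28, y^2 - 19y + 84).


Factor each:
  y^2 - 11y + 28 = (y - 7)(y - 4)
  y^2 - 19y + 84 = (y - 7)(y - 12)
Common monic factor: y - 7


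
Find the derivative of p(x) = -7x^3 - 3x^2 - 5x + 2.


Apply the power rule term by term:
  d/dx(-7x^3) = -21x^2
  d/dx(-3x^2) = -6x
  d/dx(-5x) = -5
  d/dx(2) = 0
p'(x) = -21x^2 - 6x - 5


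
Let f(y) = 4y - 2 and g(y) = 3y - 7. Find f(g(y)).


Substitute g(y) into f:
f(g(y)) = 4*(3y - 7) + (-2)
Expand and combine: 12y - 30


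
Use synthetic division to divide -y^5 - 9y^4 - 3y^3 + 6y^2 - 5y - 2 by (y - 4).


Synthetic division with c = 4. Coefficients: -1, -9, -3, 6, -5, -2
Bring down -1.
  -1 * 4 = -4; -4 - 9 = -13
  -13 * 4 = -52; -52 - 3 = -55
  -55 * 4 = -220; -220 + 6 = -214
  -214 * 4 = -856; -856 - 5 = -861
  -861 * 4 = -3444; -3444 - 2 = -3446
Quotient: -y^4 - 13y^3 - 55y^2 - 214y - 861, Remainder: -3446


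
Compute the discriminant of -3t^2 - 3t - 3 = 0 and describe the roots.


D = b^2 - 4ac = (-3)^2 - 4(-3)(-3) = 9 - 36 = -27
Since D < 0: two complex conjugate roots (no real roots)


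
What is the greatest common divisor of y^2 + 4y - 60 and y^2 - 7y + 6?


Factor each:
  y^2 + 4y - 60 = (y - 6)(y + 10)
  y^2 - 7y + 6 = (y - 6)(y - 1)
Common monic factor: y - 6


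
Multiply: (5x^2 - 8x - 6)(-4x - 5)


Distribute each term of the first polynomial:
  (5x^2)(-4x - 5) = -20x^3 - 25x^2
  (-8x)(-4x - 5) = 32x^2 + 40x
  (-6)(-4x - 5) = 24x + 30
Sum: -20x^3 + 7x^2 + 64x + 30


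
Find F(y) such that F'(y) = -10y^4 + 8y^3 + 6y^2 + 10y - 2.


Reverse power rule on each term:
  ∫ -10y^4 dy = -2y^5
  ∫ 8y^3 dy = 2y^4
  ∫ 6y^2 dy = 2y^3
  ∫ 10y dy = 5y^2
  ∫ -2 dy = -2y
F(y) = -2y^5 + 2y^4 + 2y^3 + 5y^2 - 2y + C


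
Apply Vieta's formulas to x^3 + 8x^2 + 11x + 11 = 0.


Monic cubic x^3+bx^2+cx+d=0: sum=-b, pairwise sum=c, product=-d.
b=8, c=11, d=11
r1+r2+r3 = -8
r1r2+r1r3+r2r3 = 11
r1r2r3 = -11


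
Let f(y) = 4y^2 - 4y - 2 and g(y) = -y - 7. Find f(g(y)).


Substitute g(y) into f:
f(g(y)) = 4*(-y - 7)^2 + (-4)*(-y - 7) + (-2)
(-y - 7)^2 = y^2 + 14y + 49
Expand and combine: 4y^2 + 60y + 222


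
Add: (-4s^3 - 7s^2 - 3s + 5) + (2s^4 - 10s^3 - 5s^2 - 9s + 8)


Align terms by degree and add:
  -4s^3 - 7s^2 - 3s + 5
+ 2s^4 - 10s^3 - 5s^2 - 9s + 8
= 2s^4 - 14s^3 - 12s^2 - 12s + 13


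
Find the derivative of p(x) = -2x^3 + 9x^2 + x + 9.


Apply the power rule term by term:
  d/dx(-2x^3) = -6x^2
  d/dx(9x^2) = 18x
  d/dx(x) = 1
  d/dx(9) = 0
p'(x) = -6x^2 + 18x + 1


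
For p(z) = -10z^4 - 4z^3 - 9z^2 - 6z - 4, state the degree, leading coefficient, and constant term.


Highest power of z is 4, with coefficient -10. Constant term is -4.
Degree = 4, leading coefficient = -10, constant term = -4


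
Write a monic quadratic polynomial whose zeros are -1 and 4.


p(n) = (n + 1)(n - 4)
Expand: n^2 - 3n - 4


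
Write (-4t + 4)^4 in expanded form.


Expand (-4t + 4)^4 by repeated multiplication:
  (-4t + 4)^2 = 16t^2 - 32t + 16
  (-4t + 4)^3 = -64t^3 + 192t^2 - 192t + 64
= 256t^4 - 1024t^3 + 1536t^2 - 1024t + 256


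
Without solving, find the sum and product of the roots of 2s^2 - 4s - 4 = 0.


For as^2+bs+c=0: sum = -b/a, product = c/a.
a=2, b=-4, c=-4
Sum = -(-4)/2 = 2
Product = (-4)/2 = -2


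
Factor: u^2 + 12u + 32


Roots satisfy r1 + r2 = -b/a = -12 and r1*r2 = c/a = 32.
So r1 = -8, r2 = -4.
u^2 + 12u + 32 = (u - r1)(u - r2) = (u + 8)(u + 4)


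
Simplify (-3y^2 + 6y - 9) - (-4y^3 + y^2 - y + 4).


Distribute the minus sign:
  (-3y^2 + 6y - 9)
- (-4y^3 + y^2 - y + 4)
Negate second polynomial: 4y^3 - y^2 + y - 4
Add: 4y^3 - 4y^2 + 7y - 13


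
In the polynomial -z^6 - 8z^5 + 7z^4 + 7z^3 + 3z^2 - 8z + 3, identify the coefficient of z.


Read off the coefficient of z: -8


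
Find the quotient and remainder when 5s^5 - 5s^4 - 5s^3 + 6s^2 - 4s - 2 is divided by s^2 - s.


(5s^5 - 5s^4 - 5s^3 + 6s^2 - 4s - 2) / (s^2 - s)
Step 1: 5s^3 * (s^2 - s) = 5s^5 - 5s^4; subtract.
Step 2: 0 * (s^2 - s) = 0; subtract.
Step 3: -5s * (s^2 - s) = -5s^3 + 5s^2; subtract.
Step 4: 1 * (s^2 - s) = s^2 - s; subtract.
Quotient: 5s^3 - 5s + 1, Remainder: -3s - 2


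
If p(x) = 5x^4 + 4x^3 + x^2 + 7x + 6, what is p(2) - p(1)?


p(2) = 136
p(1) = 23
p(2) - p(1) = 136 - 23 = 113


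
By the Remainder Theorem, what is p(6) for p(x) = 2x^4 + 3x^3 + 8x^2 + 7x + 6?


By the Remainder Theorem, the remainder equals p(6):
  2*(6)^4 = 2592
  3*(6)^3 = 648
  8*(6)^2 = 288
  7*(6)^1 = 42
  constant: 6
Sum: 2592 + 648 + 288 + 42 + 6 = 3576


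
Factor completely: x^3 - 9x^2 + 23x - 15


Try integer roots (divisors of -15). x=1: p(1)=0.
Divide out (x - 1): quotient is x^2 - 8x + 15.
Factor the quadratic: (x - 3)(x - 5)
Result: (x - 1)(x - 3)(x - 5)


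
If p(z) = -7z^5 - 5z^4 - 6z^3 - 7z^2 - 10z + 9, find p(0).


Using direct substitution:
  -7 * (0)^5 = 0
  -5 * (0)^4 = 0
  -6 * (0)^3 = 0
  -7 * (0)^2 = 0
  -10 * (0)^1 = 0
  constant: 9
Sum = 0 + 0 + 0 + 0 + 0 + 9 = 9


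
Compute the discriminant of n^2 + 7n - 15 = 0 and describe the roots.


D = b^2 - 4ac = (7)^2 - 4(1)(-15) = 49 + 60 = 109
Since D > 0: two distinct irrational roots


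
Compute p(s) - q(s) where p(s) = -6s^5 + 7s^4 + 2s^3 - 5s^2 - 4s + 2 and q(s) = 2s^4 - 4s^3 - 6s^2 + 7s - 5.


Distribute the minus sign:
  (-6s^5 + 7s^4 + 2s^3 - 5s^2 - 4s + 2)
- (2s^4 - 4s^3 - 6s^2 + 7s - 5)
Negate second polynomial: -2s^4 + 4s^3 + 6s^2 - 7s + 5
Add: -6s^5 + 5s^4 + 6s^3 + s^2 - 11s + 7


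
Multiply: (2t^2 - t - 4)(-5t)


Distribute each term of the first polynomial:
  (2t^2)(-5t) = -10t^3
  (-t)(-5t) = 5t^2
  (-4)(-5t) = 20t
Sum: -10t^3 + 5t^2 + 20t


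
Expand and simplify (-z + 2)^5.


Expand (-z + 2)^5 by repeated multiplication:
  (-z + 2)^2 = z^2 - 4z + 4
  (-z + 2)^3 = -z^3 + 6z^2 - 12z + 8
  (-z + 2)^4 = z^4 - 8z^3 + 24z^2 - 32z + 16
= -z^5 + 10z^4 - 40z^3 + 80z^2 - 80z + 32


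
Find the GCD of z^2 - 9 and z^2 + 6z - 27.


Factor each:
  z^2 - 9 = (z - 3)(z + 3)
  z^2 + 6z - 27 = (z - 3)(z + 9)
Common monic factor: z - 3


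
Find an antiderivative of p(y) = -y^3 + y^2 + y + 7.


Reverse power rule on each term:
  ∫ -y^3 dy = -(1/4)y^4
  ∫ y^2 dy = (1/3)y^3
  ∫ y dy = (1/2)y^2
  ∫ 7 dy = 7y
F(y) = -(1/4)y^4 + (1/3)y^3 + (1/2)y^2 + 7y + C


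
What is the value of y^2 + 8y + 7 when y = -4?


Using direct substitution:
  1 * (-4)^2 = 16
  8 * (-4)^1 = -32
  constant: 7
Sum = 16 - 32 + 7 = -9


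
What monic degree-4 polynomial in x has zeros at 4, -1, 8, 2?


p(x) = (x - 4)(x + 1)(x - 8)(x - 2)
Expand: x^4 - 13x^3 + 42x^2 - 8x - 64


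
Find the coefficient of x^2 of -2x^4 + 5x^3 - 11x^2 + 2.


Read off the coefficient of x^2: -11


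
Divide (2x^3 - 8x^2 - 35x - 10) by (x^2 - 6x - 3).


(2x^3 - 8x^2 - 35x - 10) / (x^2 - 6x - 3)
Step 1: 2x * (x^2 - 6x - 3) = 2x^3 - 12x^2 - 6x; subtract.
Step 2: 4 * (x^2 - 6x - 3) = 4x^2 - 24x - 12; subtract.
Quotient: 2x + 4, Remainder: -5x + 2


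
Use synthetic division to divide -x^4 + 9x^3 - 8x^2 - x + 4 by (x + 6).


Synthetic division with c = -6. Coefficients: -1, 9, -8, -1, 4
Bring down -1.
  -1 * -6 = 6; 6 + 9 = 15
  15 * -6 = -90; -90 - 8 = -98
  -98 * -6 = 588; 588 - 1 = 587
  587 * -6 = -3522; -3522 + 4 = -3518
Quotient: -x^3 + 15x^2 - 98x + 587, Remainder: -3518


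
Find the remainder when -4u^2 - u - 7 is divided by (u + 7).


By the Remainder Theorem, the remainder equals p(-7):
  -4*(-7)^2 = -196
  -1*(-7)^1 = 7
  constant: -7
Sum: -196 + 7 - 7 = -196


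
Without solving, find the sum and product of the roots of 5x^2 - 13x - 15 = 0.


For ax^2+bx+c=0: sum = -b/a, product = c/a.
a=5, b=-13, c=-15
Sum = -(-13)/5 = 13/5
Product = (-15)/5 = -3


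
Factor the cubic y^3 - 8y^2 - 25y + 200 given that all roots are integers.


Try integer roots (divisors of 200). y=8: p(8)=0.
Divide out (y - 8): quotient is y^2 - 25.
Factor the quadratic: (y + 5)(y - 5)
Result: (y - 8)(y + 5)(y - 5)


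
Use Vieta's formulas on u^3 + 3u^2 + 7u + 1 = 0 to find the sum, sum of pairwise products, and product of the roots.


Monic cubic u^3+bu^2+cu+d=0: sum=-b, pairwise sum=c, product=-d.
b=3, c=7, d=1
r1+r2+r3 = -3
r1r2+r1r3+r2r3 = 7
r1r2r3 = -1


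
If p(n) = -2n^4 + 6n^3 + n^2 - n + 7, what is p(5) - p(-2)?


p(5) = -473
p(-2) = -67
p(5) - p(-2) = -473 + 67 = -406


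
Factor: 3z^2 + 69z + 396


Roots satisfy r1 + r2 = -b/a = -23 and r1*r2 = c/a = 132.
So r1 = -11, r2 = -12.
3z^2 + 69z + 396 = 3(z - r1)(z - r2) = 3(z + 11)(z + 12)


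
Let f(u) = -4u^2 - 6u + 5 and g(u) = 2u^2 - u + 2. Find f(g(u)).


Substitute g(u) into f:
f(g(u)) = -4*(2u^2 - u + 2)^2 + (-6)*(2u^2 - u + 2) + 5
(2u^2 - u + 2)^2 = 4u^4 - 4u^3 + 9u^2 - 4u + 4
Expand and combine: -16u^4 + 16u^3 - 48u^2 + 22u - 23


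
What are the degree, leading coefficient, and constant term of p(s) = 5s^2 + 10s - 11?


Highest power of s is 2, with coefficient 5. Constant term is -11.
Degree = 2, leading coefficient = 5, constant term = -11


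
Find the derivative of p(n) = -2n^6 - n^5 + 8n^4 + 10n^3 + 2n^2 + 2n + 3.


Apply the power rule term by term:
  d/dn(-2n^6) = -12n^5
  d/dn(-n^5) = -5n^4
  d/dn(8n^4) = 32n^3
  d/dn(10n^3) = 30n^2
  d/dn(2n^2) = 4n
  d/dn(2n) = 2
  d/dn(3) = 0
p'(n) = -12n^5 - 5n^4 + 32n^3 + 30n^2 + 4n + 2


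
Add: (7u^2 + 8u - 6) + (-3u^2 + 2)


Align terms by degree and add:
  7u^2 + 8u - 6
  -3u^2 + 2
= 4u^2 + 8u - 4


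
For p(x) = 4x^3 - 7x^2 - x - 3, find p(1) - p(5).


p(1) = -7
p(5) = 317
p(1) - p(5) = -7 - 317 = -324


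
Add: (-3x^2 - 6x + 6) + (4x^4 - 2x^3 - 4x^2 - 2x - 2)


Align terms by degree and add:
  -3x^2 - 6x + 6
+ 4x^4 - 2x^3 - 4x^2 - 2x - 2
= 4x^4 - 2x^3 - 7x^2 - 8x + 4


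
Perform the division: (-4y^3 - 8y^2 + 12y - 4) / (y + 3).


(-4y^3 - 8y^2 + 12y - 4) / (y + 3)
Step 1: -4y^2 * (y + 3) = -4y^3 - 12y^2; subtract.
Step 2: 4y * (y + 3) = 4y^2 + 12y; subtract.
Step 3: 0 * (y + 3) = 0; subtract.
Quotient: -4y^2 + 4y, Remainder: -4


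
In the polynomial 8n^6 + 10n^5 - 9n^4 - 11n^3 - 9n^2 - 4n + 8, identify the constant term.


Read off the constant term: 8


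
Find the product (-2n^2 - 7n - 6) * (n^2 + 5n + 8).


Distribute each term of the first polynomial:
  (-2n^2)(n^2 + 5n + 8) = -2n^4 - 10n^3 - 16n^2
  (-7n)(n^2 + 5n + 8) = -7n^3 - 35n^2 - 56n
  (-6)(n^2 + 5n + 8) = -6n^2 - 30n - 48
Sum: -2n^4 - 17n^3 - 57n^2 - 86n - 48


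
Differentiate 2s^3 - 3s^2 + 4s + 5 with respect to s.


Apply the power rule term by term:
  d/ds(2s^3) = 6s^2
  d/ds(-3s^2) = -6s
  d/ds(4s) = 4
  d/ds(5) = 0
p'(s) = 6s^2 - 6s + 4


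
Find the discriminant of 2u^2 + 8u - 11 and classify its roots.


D = b^2 - 4ac = (8)^2 - 4(2)(-11) = 64 + 88 = 152
Since D > 0: two distinct irrational roots


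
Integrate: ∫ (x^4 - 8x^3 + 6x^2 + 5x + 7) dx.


Reverse power rule on each term:
  ∫ x^4 dx = (1/5)x^5
  ∫ -8x^3 dx = -2x^4
  ∫ 6x^2 dx = 2x^3
  ∫ 5x dx = (5/2)x^2
  ∫ 7 dx = 7x
F(x) = (1/5)x^5 - 2x^4 + 2x^3 + (5/2)x^2 + 7x + C


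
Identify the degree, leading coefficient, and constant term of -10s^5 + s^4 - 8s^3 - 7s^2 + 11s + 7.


Highest power of s is 5, with coefficient -10. Constant term is 7.
Degree = 5, leading coefficient = -10, constant term = 7


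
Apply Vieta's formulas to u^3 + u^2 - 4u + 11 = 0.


Monic cubic u^3+bu^2+cu+d=0: sum=-b, pairwise sum=c, product=-d.
b=1, c=-4, d=11
r1+r2+r3 = -1
r1r2+r1r3+r2r3 = -4
r1r2r3 = -11


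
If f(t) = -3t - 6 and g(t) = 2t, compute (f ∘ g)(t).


Substitute g(t) into f:
f(g(t)) = -3*(2t) + (-6)
Expand and combine: -6t - 6


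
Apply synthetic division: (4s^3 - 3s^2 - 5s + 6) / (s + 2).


Synthetic division with c = -2. Coefficients: 4, -3, -5, 6
Bring down 4.
  4 * -2 = -8; -8 - 3 = -11
  -11 * -2 = 22; 22 - 5 = 17
  17 * -2 = -34; -34 + 6 = -28
Quotient: 4s^2 - 11s + 17, Remainder: -28


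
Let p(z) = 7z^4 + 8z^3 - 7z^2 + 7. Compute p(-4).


Using direct substitution:
  7 * (-4)^4 = 1792
  8 * (-4)^3 = -512
  -7 * (-4)^2 = -112
  0 * (-4)^1 = 0
  constant: 7
Sum = 1792 - 512 - 112 + 0 + 7 = 1175


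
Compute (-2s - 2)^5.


Expand (-2s - 2)^5 by repeated multiplication:
  (-2s - 2)^2 = 4s^2 + 8s + 4
  (-2s - 2)^3 = -8s^3 - 24s^2 - 24s - 8
  (-2s - 2)^4 = 16s^4 + 64s^3 + 96s^2 + 64s + 16
= -32s^5 - 160s^4 - 320s^3 - 320s^2 - 160s - 32


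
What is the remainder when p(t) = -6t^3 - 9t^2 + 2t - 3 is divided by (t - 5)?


By the Remainder Theorem, the remainder equals p(5):
  -6*(5)^3 = -750
  -9*(5)^2 = -225
  2*(5)^1 = 10
  constant: -3
Sum: -750 - 225 + 10 - 3 = -968


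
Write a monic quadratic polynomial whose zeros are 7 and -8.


p(u) = (u - 7)(u + 8)
Expand: u^2 + u - 56


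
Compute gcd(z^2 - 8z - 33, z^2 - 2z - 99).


Factor each:
  z^2 - 8z - 33 = (z - 11)(z + 3)
  z^2 - 2z - 99 = (z - 11)(z + 9)
Common monic factor: z - 11


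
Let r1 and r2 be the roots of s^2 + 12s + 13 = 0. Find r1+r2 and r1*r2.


For as^2+bs+c=0: sum = -b/a, product = c/a.
a=1, b=12, c=13
Sum = -(12)/1 = -12
Product = (13)/1 = 13


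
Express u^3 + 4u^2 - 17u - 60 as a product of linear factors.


Try integer roots (divisors of -60). u=4: p(4)=0.
Divide out (u - 4): quotient is u^2 + 8u + 15.
Factor the quadratic: (u + 3)(u + 5)
Result: (u - 4)(u + 3)(u + 5)


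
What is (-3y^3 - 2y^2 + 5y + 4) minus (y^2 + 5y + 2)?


Distribute the minus sign:
  (-3y^3 - 2y^2 + 5y + 4)
- (y^2 + 5y + 2)
Negate second polynomial: -y^2 - 5y - 2
Add: -3y^3 - 3y^2 + 2


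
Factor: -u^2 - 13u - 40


Roots satisfy r1 + r2 = -b/a = -13 and r1*r2 = c/a = 40.
So r1 = -8, r2 = -5.
-u^2 - 13u - 40 = -(u - r1)(u - r2) = -(u + 8)(u + 5)


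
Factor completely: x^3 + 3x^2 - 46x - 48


Try integer roots (divisors of -48). x=6: p(6)=0.
Divide out (x - 6): quotient is x^2 + 9x + 8.
Factor the quadratic: (x + 1)(x + 8)
Result: (x - 6)(x + 1)(x + 8)


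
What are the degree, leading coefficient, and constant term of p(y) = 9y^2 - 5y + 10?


Highest power of y is 2, with coefficient 9. Constant term is 10.
Degree = 2, leading coefficient = 9, constant term = 10


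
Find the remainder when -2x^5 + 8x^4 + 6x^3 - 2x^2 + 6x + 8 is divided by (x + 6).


By the Remainder Theorem, the remainder equals p(-6):
  -2*(-6)^5 = 15552
  8*(-6)^4 = 10368
  6*(-6)^3 = -1296
  -2*(-6)^2 = -72
  6*(-6)^1 = -36
  constant: 8
Sum: 15552 + 10368 - 1296 - 72 - 36 + 8 = 24524


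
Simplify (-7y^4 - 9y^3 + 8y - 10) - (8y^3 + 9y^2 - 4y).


Distribute the minus sign:
  (-7y^4 - 9y^3 + 8y - 10)
- (8y^3 + 9y^2 - 4y)
Negate second polynomial: -8y^3 - 9y^2 + 4y
Add: -7y^4 - 17y^3 - 9y^2 + 12y - 10


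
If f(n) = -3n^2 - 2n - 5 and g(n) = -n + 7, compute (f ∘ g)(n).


Substitute g(n) into f:
f(g(n)) = -3*(-n + 7)^2 + (-2)*(-n + 7) + (-5)
(-n + 7)^2 = n^2 - 14n + 49
Expand and combine: -3n^2 + 44n - 166


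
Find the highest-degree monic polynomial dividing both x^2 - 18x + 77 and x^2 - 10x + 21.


Factor each:
  x^2 - 18x + 77 = (x - 7)(x - 11)
  x^2 - 10x + 21 = (x - 7)(x - 3)
Common monic factor: x - 7


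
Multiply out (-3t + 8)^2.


Expand (-3t + 8)^2 by repeated multiplication:
= 9t^2 - 48t + 64


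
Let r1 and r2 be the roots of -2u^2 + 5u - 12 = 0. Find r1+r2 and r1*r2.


For au^2+bu+c=0: sum = -b/a, product = c/a.
a=-2, b=5, c=-12
Sum = -(5)/-2 = 5/2
Product = (-12)/-2 = 6


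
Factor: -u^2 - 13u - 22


Roots satisfy r1 + r2 = -b/a = -13 and r1*r2 = c/a = 22.
So r1 = -11, r2 = -2.
-u^2 - 13u - 22 = -(u - r1)(u - r2) = -(u + 11)(u + 2)


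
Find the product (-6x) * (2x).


Distribute each term of the first polynomial:
  (-6x)(2x) = -12x^2
Sum: -12x^2


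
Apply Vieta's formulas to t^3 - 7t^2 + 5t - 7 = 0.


Monic cubic t^3+bt^2+ct+d=0: sum=-b, pairwise sum=c, product=-d.
b=-7, c=5, d=-7
r1+r2+r3 = 7
r1r2+r1r3+r2r3 = 5
r1r2r3 = 7


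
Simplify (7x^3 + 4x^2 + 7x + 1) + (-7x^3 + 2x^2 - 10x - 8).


Align terms by degree and add:
  7x^3 + 4x^2 + 7x + 1
  -7x^3 + 2x^2 - 10x - 8
= 6x^2 - 3x - 7


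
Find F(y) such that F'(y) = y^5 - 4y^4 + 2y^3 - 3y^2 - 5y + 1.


Reverse power rule on each term:
  ∫ y^5 dy = (1/6)y^6
  ∫ -4y^4 dy = -(4/5)y^5
  ∫ 2y^3 dy = (1/2)y^4
  ∫ -3y^2 dy = -y^3
  ∫ -5y dy = -(5/2)y^2
  ∫ 1 dy = y
F(y) = (1/6)y^6 - (4/5)y^5 + (1/2)y^4 - y^3 - (5/2)y^2 + y + C


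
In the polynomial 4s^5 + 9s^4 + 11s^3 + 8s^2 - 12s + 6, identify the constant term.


Read off the constant term: 6


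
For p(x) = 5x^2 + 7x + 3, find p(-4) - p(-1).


p(-4) = 55
p(-1) = 1
p(-4) - p(-1) = 55 - 1 = 54


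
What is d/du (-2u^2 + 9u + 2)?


Apply the power rule term by term:
  d/du(-2u^2) = -4u
  d/du(9u) = 9
  d/du(2) = 0
p'(u) = -4u + 9


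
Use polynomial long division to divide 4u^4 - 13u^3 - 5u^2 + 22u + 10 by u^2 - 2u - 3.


(4u^4 - 13u^3 - 5u^2 + 22u + 10) / (u^2 - 2u - 3)
Step 1: 4u^2 * (u^2 - 2u - 3) = 4u^4 - 8u^3 - 12u^2; subtract.
Step 2: -5u * (u^2 - 2u - 3) = -5u^3 + 10u^2 + 15u; subtract.
Step 3: -3 * (u^2 - 2u - 3) = -3u^2 + 6u + 9; subtract.
Quotient: 4u^2 - 5u - 3, Remainder: u + 1


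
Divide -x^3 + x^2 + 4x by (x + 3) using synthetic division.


Synthetic division with c = -3. Coefficients: -1, 1, 4, 0
Bring down -1.
  -1 * -3 = 3; 3 + 1 = 4
  4 * -3 = -12; -12 + 4 = -8
  -8 * -3 = 24; 24 + 0 = 24
Quotient: -x^2 + 4x - 8, Remainder: 24


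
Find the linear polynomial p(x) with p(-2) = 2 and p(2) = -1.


p(x) = mx + b. Using p(-2)=2, p(2)=-1:
m = (2 + 1)/(-2 - 2) = 3/-4 = -3/4
b = 2 - m*(-2) = 2 - 3/2 = 1/2
p(x) = -(3/4)x + (1/2)


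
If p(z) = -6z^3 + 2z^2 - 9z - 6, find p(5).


Using direct substitution:
  -6 * (5)^3 = -750
  2 * (5)^2 = 50
  -9 * (5)^1 = -45
  constant: -6
Sum = -750 + 50 - 45 - 6 = -751


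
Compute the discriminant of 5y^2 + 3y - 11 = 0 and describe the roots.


D = b^2 - 4ac = (3)^2 - 4(5)(-11) = 9 + 220 = 229
Since D > 0: two distinct irrational roots


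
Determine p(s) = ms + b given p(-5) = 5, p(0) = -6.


p(s) = ms + b. Using p(-5)=5, p(0)=-6:
m = (5 + 6)/(-5) = 11/-5 = -11/5
b = 5 - m*(-5) = 5 - 11 = -6
p(s) = -(11/5)s - 6


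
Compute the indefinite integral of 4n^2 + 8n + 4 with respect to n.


Reverse power rule on each term:
  ∫ 4n^2 dn = (4/3)n^3
  ∫ 8n dn = 4n^2
  ∫ 4 dn = 4n
F(n) = (4/3)n^3 + 4n^2 + 4n + C


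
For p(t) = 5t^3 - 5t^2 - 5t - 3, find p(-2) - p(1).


p(-2) = -53
p(1) = -8
p(-2) - p(1) = -53 + 8 = -45


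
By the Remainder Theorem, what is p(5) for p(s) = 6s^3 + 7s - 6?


By the Remainder Theorem, the remainder equals p(5):
  6*(5)^3 = 750
  0*(5)^2 = 0
  7*(5)^1 = 35
  constant: -6
Sum: 750 + 0 + 35 - 6 = 779


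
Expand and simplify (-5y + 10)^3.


Expand (-5y + 10)^3 by repeated multiplication:
  (-5y + 10)^2 = 25y^2 - 100y + 100
= -125y^3 + 750y^2 - 1500y + 1000


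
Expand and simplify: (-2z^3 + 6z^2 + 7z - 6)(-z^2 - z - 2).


Distribute each term of the first polynomial:
  (-2z^3)(-z^2 - z - 2) = 2z^5 + 2z^4 + 4z^3
  (6z^2)(-z^2 - z - 2) = -6z^4 - 6z^3 - 12z^2
  (7z)(-z^2 - z - 2) = -7z^3 - 7z^2 - 14z
  (-6)(-z^2 - z - 2) = 6z^2 + 6z + 12
Sum: 2z^5 - 4z^4 - 9z^3 - 13z^2 - 8z + 12


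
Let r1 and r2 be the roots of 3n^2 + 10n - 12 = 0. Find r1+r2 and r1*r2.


For an^2+bn+c=0: sum = -b/a, product = c/a.
a=3, b=10, c=-12
Sum = -(10)/3 = -10/3
Product = (-12)/3 = -4


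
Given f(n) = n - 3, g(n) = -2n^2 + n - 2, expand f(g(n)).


Substitute g(n) into f:
f(g(n)) = 1*(-2n^2 + n - 2) + (-3)
Expand and combine: -2n^2 + n - 5


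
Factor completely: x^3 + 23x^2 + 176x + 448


Try integer roots (divisors of 448). x=-8: p(-8)=0.
Divide out (x + 8): quotient is x^2 + 15x + 56.
Factor the quadratic: (x + 8)(x + 7)
Result: (x + 8)(x + 8)(x + 7)


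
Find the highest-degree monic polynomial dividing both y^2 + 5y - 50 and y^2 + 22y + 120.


Factor each:
  y^2 + 5y - 50 = (y + 10)(y - 5)
  y^2 + 22y + 120 = (y + 10)(y + 12)
Common monic factor: y + 10


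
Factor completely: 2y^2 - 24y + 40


Roots satisfy r1 + r2 = -b/a = 12 and r1*r2 = c/a = 20.
So r1 = 10, r2 = 2.
2y^2 - 24y + 40 = 2(y - r1)(y - r2) = 2(y - 10)(y - 2)


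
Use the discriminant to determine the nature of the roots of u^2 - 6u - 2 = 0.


D = b^2 - 4ac = (-6)^2 - 4(1)(-2) = 36 + 8 = 44
Since D > 0: two distinct irrational roots


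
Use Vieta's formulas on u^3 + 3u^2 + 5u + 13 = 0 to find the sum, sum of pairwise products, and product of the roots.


Monic cubic u^3+bu^2+cu+d=0: sum=-b, pairwise sum=c, product=-d.
b=3, c=5, d=13
r1+r2+r3 = -3
r1r2+r1r3+r2r3 = 5
r1r2r3 = -13


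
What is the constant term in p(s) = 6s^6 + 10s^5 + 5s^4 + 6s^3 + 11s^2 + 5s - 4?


Read off the constant term: -4


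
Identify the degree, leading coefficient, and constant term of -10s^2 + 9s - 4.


Highest power of s is 2, with coefficient -10. Constant term is -4.
Degree = 2, leading coefficient = -10, constant term = -4


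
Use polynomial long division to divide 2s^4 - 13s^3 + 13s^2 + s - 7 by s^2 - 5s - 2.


(2s^4 - 13s^3 + 13s^2 + s - 7) / (s^2 - 5s - 2)
Step 1: 2s^2 * (s^2 - 5s - 2) = 2s^4 - 10s^3 - 4s^2; subtract.
Step 2: -3s * (s^2 - 5s - 2) = -3s^3 + 15s^2 + 6s; subtract.
Step 3: 2 * (s^2 - 5s - 2) = 2s^2 - 10s - 4; subtract.
Quotient: 2s^2 - 3s + 2, Remainder: 5s - 3


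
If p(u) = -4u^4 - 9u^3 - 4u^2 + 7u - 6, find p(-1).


Using direct substitution:
  -4 * (-1)^4 = -4
  -9 * (-1)^3 = 9
  -4 * (-1)^2 = -4
  7 * (-1)^1 = -7
  constant: -6
Sum = -4 + 9 - 4 - 7 - 6 = -12


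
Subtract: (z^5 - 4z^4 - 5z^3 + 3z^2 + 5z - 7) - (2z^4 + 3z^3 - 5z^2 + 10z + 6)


Distribute the minus sign:
  (z^5 - 4z^4 - 5z^3 + 3z^2 + 5z - 7)
- (2z^4 + 3z^3 - 5z^2 + 10z + 6)
Negate second polynomial: -2z^4 - 3z^3 + 5z^2 - 10z - 6
Add: z^5 - 6z^4 - 8z^3 + 8z^2 - 5z - 13


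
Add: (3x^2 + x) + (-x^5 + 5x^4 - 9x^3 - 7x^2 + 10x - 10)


Align terms by degree and add:
  3x^2 + x
  -x^5 + 5x^4 - 9x^3 - 7x^2 + 10x - 10
= -x^5 + 5x^4 - 9x^3 - 4x^2 + 11x - 10


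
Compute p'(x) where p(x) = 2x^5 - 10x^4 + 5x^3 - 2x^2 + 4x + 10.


Apply the power rule term by term:
  d/dx(2x^5) = 10x^4
  d/dx(-10x^4) = -40x^3
  d/dx(5x^3) = 15x^2
  d/dx(-2x^2) = -4x
  d/dx(4x) = 4
  d/dx(10) = 0
p'(x) = 10x^4 - 40x^3 + 15x^2 - 4x + 4


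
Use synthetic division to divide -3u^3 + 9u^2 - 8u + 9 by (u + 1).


Synthetic division with c = -1. Coefficients: -3, 9, -8, 9
Bring down -3.
  -3 * -1 = 3; 3 + 9 = 12
  12 * -1 = -12; -12 - 8 = -20
  -20 * -1 = 20; 20 + 9 = 29
Quotient: -3u^2 + 12u - 20, Remainder: 29


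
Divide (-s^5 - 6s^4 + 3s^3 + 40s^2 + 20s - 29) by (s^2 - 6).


(-s^5 - 6s^4 + 3s^3 + 40s^2 + 20s - 29) / (s^2 - 6)
Step 1: -s^3 * (s^2 - 6) = -s^5 + 6s^3; subtract.
Step 2: -6s^2 * (s^2 - 6) = -6s^4 + 36s^2; subtract.
Step 3: -3s * (s^2 - 6) = -3s^3 + 18s; subtract.
Step 4: 4 * (s^2 - 6) = 4s^2 - 24; subtract.
Quotient: -s^3 - 6s^2 - 3s + 4, Remainder: 2s - 5


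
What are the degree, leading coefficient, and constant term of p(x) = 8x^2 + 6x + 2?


Highest power of x is 2, with coefficient 8. Constant term is 2.
Degree = 2, leading coefficient = 8, constant term = 2


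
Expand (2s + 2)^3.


Expand (2s + 2)^3 by repeated multiplication:
  (2s + 2)^2 = 4s^2 + 8s + 4
= 8s^3 + 24s^2 + 24s + 8


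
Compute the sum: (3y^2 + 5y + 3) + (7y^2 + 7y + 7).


Align terms by degree and add:
  3y^2 + 5y + 3
+ 7y^2 + 7y + 7
= 10y^2 + 12y + 10


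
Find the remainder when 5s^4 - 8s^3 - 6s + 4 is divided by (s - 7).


By the Remainder Theorem, the remainder equals p(7):
  5*(7)^4 = 12005
  -8*(7)^3 = -2744
  0*(7)^2 = 0
  -6*(7)^1 = -42
  constant: 4
Sum: 12005 - 2744 + 0 - 42 + 4 = 9223


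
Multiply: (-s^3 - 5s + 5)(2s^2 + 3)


Distribute each term of the first polynomial:
  (-s^3)(2s^2 + 3) = -2s^5 - 3s^3
  (-5s)(2s^2 + 3) = -10s^3 - 15s
  (5)(2s^2 + 3) = 10s^2 + 15
Sum: -2s^5 - 13s^3 + 10s^2 - 15s + 15


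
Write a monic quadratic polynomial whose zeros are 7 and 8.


p(x) = (x - 7)(x - 8)
Expand: x^2 - 15x + 56


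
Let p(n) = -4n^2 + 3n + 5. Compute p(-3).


Using direct substitution:
  -4 * (-3)^2 = -36
  3 * (-3)^1 = -9
  constant: 5
Sum = -36 - 9 + 5 = -40


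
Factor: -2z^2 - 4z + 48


Roots satisfy r1 + r2 = -b/a = -2 and r1*r2 = c/a = -24.
So r1 = 4, r2 = -6.
-2z^2 - 4z + 48 = -2(z - r1)(z - r2) = -2(z - 4)(z + 6)


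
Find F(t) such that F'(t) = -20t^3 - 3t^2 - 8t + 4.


Reverse power rule on each term:
  ∫ -20t^3 dt = -5t^4
  ∫ -3t^2 dt = -t^3
  ∫ -8t dt = -4t^2
  ∫ 4 dt = 4t
F(t) = -5t^4 - t^3 - 4t^2 + 4t + C


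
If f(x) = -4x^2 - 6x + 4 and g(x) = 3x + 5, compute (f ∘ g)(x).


Substitute g(x) into f:
f(g(x)) = -4*(3x + 5)^2 + (-6)*(3x + 5) + 4
(3x + 5)^2 = 9x^2 + 30x + 25
Expand and combine: -36x^2 - 138x - 126


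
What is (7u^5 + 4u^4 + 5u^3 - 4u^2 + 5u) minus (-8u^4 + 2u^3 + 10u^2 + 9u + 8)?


Distribute the minus sign:
  (7u^5 + 4u^4 + 5u^3 - 4u^2 + 5u)
- (-8u^4 + 2u^3 + 10u^2 + 9u + 8)
Negate second polynomial: 8u^4 - 2u^3 - 10u^2 - 9u - 8
Add: 7u^5 + 12u^4 + 3u^3 - 14u^2 - 4u - 8


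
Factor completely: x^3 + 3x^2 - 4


Try integer roots (divisors of -4). x=1: p(1)=0.
Divide out (x - 1): quotient is x^2 + 4x + 4.
Factor the quadratic: (x + 2)(x + 2)
Result: (x - 1)(x + 2)(x + 2)


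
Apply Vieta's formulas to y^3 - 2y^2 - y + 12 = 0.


Monic cubic y^3+by^2+cy+d=0: sum=-b, pairwise sum=c, product=-d.
b=-2, c=-1, d=12
r1+r2+r3 = 2
r1r2+r1r3+r2r3 = -1
r1r2r3 = -12


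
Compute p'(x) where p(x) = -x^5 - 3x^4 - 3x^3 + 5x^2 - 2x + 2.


Apply the power rule term by term:
  d/dx(-x^5) = -5x^4
  d/dx(-3x^4) = -12x^3
  d/dx(-3x^3) = -9x^2
  d/dx(5x^2) = 10x
  d/dx(-2x) = -2
  d/dx(2) = 0
p'(x) = -5x^4 - 12x^3 - 9x^2 + 10x - 2


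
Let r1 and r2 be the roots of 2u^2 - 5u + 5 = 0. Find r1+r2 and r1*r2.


For au^2+bu+c=0: sum = -b/a, product = c/a.
a=2, b=-5, c=5
Sum = -(-5)/2 = 5/2
Product = (5)/2 = 5/2
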